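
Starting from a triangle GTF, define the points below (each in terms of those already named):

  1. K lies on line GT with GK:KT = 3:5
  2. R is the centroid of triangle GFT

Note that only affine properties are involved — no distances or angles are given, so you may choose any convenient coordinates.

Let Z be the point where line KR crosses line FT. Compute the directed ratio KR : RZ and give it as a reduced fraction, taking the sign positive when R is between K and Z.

Set G = (0, 0), T = (1, 0), F = (0, 1); any affine frame gives the same invariant.
1. K lies on line GT with GK:KT = 3:5 ⇒ K = (3/8, 0)
2. R is the centroid of triangle GFT ⇒ R = (1/3, 1/3)
line KR meets FT at Z = (2/7, 5/7)
R = K + t·(Z−K) with t = 7/15, so KR:RZ = 7/15:8/15

KR:RZ = 7/8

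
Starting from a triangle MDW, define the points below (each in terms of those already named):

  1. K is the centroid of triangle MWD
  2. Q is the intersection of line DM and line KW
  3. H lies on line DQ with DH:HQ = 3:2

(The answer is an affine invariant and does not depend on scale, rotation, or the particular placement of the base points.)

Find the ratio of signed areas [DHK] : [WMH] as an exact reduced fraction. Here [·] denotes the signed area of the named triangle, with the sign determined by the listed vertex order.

Assign M = (0, 0), D = (1, 0), W = (0, 1) — the answer is frame-independent, so this choice is without loss of generality.
1. K is the centroid of triangle MWD ⇒ K = (1/3, 1/3)
2. Q is the intersection of line DM and line KW ⇒ Q = (1/2, 0)
3. H lies on line DQ with DH:HQ = 3:2 ⇒ H = (7/10, 0)
2·[DHK] = -1/10, 2·[WMH] = 7/10
[DHK]:[WMH] = -1/10:7/10 = -1/7

[DHK]:[WMH] = -1/7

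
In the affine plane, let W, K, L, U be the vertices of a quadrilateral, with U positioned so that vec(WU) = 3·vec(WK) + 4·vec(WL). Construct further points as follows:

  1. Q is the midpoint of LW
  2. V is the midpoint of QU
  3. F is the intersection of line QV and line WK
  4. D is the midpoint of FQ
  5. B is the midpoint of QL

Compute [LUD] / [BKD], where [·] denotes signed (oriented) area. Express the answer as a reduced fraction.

Assign W = (0, 0), K = (1, 0), L = (0, 1), U = (3, 4) — the answer is frame-independent, so this choice is without loss of generality.
1. Q is the midpoint of LW ⇒ Q = (0, 1/2)
2. V is the midpoint of QU ⇒ V = (3/2, 9/4)
3. F is the intersection of line QV and line WK ⇒ F = (-3/7, 0)
4. D is the midpoint of FQ ⇒ D = (-3/14, 1/4)
5. B is the midpoint of QL ⇒ B = (0, 3/4)
2·[LUD] = -45/28, 2·[BKD] = -37/56
[LUD]:[BKD] = -45/28:-37/56 = 90/37

[LUD]:[BKD] = 90/37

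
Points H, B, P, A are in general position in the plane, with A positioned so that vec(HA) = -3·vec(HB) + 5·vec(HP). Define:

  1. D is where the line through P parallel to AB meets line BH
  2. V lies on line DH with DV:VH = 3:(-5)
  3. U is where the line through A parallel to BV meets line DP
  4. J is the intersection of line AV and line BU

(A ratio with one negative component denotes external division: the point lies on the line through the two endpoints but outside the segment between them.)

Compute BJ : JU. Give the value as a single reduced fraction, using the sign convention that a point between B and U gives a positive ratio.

Choose coordinates H = (0, 0), B = (1, 0), P = (0, 1), A = (-3, 5).
1. D is where the line through P parallel to AB meets line BH ⇒ D = (4/5, 0)
2. V lies on line DH with DV:VH = 3:(-5) ⇒ V = (2, 0)
3. U is where the line through A parallel to BV meets line DP ⇒ U = (-16/5, 5)
4. J is the intersection of line AV and line BU ⇒ J = (-17/4, 25/4)
J = B + t·(U−B) with t = 5/4, so BJ:JU = t:(1−t) = 5/4:-1/4

BJ:JU = -5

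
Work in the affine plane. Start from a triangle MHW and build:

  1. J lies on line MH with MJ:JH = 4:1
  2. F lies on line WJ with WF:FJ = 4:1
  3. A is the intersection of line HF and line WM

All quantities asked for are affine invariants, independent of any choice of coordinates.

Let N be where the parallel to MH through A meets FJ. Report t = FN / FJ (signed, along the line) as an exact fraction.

t = -16/9

Assign M = (0, 0), H = (1, 0), W = (0, 1) — the answer is frame-independent, so this choice is without loss of generality.
1. J lies on line MH with MJ:JH = 4:1 ⇒ J = (4/5, 0)
2. F lies on line WJ with WF:FJ = 4:1 ⇒ F = (16/25, 1/5)
3. A is the intersection of line HF and line WM ⇒ A = (0, 5/9)
through A parallel to MH: direction (1, 0); meets FJ at N = (16/45, 5/9)
N = F + t·(J−F) with t = -16/9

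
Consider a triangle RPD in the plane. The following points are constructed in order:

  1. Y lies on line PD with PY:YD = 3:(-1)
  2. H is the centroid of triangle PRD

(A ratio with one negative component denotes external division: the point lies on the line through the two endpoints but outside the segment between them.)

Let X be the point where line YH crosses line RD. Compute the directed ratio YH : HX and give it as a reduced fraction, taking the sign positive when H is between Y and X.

Choose coordinates R = (0, 0), P = (1, 0), D = (0, 1).
1. Y lies on line PD with PY:YD = 3:(-1) ⇒ Y = (-1/2, 3/2)
2. H is the centroid of triangle PRD ⇒ H = (1/3, 1/3)
line YH meets RD at X = (0, 4/5)
H = Y + t·(X−Y) with t = 5/3, so YH:HX = 5/3:-2/3

YH:HX = -5/2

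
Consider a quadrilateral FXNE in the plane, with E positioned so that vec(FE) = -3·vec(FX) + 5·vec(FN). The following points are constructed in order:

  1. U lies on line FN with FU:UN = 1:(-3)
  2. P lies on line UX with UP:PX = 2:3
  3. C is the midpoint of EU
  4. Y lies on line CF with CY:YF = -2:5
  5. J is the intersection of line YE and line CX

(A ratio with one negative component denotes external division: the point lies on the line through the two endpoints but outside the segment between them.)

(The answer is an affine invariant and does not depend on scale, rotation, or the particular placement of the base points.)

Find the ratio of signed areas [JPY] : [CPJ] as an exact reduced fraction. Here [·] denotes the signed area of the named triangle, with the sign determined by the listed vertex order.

[JPY]:[CPJ] = -16/7

Assign F = (0, 0), X = (1, 0), N = (0, 1), E = (-3, 5) — the answer is frame-independent, so this choice is without loss of generality.
1. U lies on line FN with FU:UN = 1:(-3) ⇒ U = (0, -1/2)
2. P lies on line UX with UP:PX = 2:3 ⇒ P = (2/5, -3/10)
3. C is the midpoint of EU ⇒ C = (-3/2, 9/4)
4. Y lies on line CF with CY:YF = -2:5 ⇒ Y = (-5/2, 15/4)
5. J is the intersection of line YE and line CX ⇒ J = (-17/8, 45/16)
2·[JPY] = 6/5, 2·[CPJ] = -21/40
[JPY]:[CPJ] = 6/5:-21/40 = -16/7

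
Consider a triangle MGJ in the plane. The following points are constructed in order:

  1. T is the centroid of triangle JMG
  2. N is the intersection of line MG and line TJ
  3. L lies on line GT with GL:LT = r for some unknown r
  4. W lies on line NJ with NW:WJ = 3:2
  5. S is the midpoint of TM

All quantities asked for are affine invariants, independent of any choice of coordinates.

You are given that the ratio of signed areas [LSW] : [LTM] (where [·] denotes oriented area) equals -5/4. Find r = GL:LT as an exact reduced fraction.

r = 3/4

Assign M = (0, 0), G = (1, 0), J = (0, 1) — the answer is frame-independent, so this choice is without loss of generality.
1. T is the centroid of triangle JMG ⇒ T = (1/3, 1/3)
2. N is the intersection of line MG and line TJ ⇒ N = (1/2, 0)
3. With GL:LT = r, write λ = r/(r+1) so L = G + λ·(T−G); L is affine-linear in λ
4. W lies on line NJ with NW:WJ = 3:2 ⇒ W = (1/5, 3/5)
5. S is the midpoint of TM ⇒ S = (1/6, 1/6)
Every point depending on L is an affine combination of L and λ-independent points, so each such coordinate is linear in λ; the λ² term in each signed area is a multiple of (T−G)×(T−G) = 0, so 2·[LSW] and 2·[LTM] are each linear in λ. Evaluating at λ=0 and λ=1:
  2·[LSW] = 3/10·λ − 11/30,   2·[LTM] = -1/3·λ + 1/3
So [LSW]:[LTM] = (3/10·λ − 11/30) / (-1/3·λ + 1/3). Setting this equal to -5/4:
  3/10·λ − 11/30 = -5/4·(-1/3·λ + 1/3)  ⇒  λ = 3/7
Then r = λ/(1−λ) = (3/7)/(4/7) = 3/4. Check: with r = 3/4, L = (5/7, 1/7) and [LSW]:[LTM] = -5/4 as required.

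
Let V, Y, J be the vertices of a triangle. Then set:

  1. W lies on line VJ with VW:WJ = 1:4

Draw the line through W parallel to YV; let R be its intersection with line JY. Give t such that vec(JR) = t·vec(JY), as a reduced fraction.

Work in coordinates with V = (0, 0), Y = (1, 0), J = (0, 1).
1. W lies on line VJ with VW:WJ = 1:4 ⇒ W = (0, 1/5)
through W parallel to YV: direction (-1, 0); meets JY at R = (4/5, 1/5)
R = J + t·(Y−J) with t = 4/5

t = 4/5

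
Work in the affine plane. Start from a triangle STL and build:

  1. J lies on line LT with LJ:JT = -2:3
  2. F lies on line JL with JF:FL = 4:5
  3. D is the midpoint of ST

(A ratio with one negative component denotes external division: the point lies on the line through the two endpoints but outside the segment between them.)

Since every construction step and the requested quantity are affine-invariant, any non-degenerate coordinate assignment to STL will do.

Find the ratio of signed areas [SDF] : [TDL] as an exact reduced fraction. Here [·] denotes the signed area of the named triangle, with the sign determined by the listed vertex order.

Set S = (0, 0), T = (1, 0), L = (0, 1); any affine frame gives the same invariant.
1. J lies on line LT with LJ:JT = -2:3 ⇒ J = (-2, 3)
2. F lies on line JL with JF:FL = 4:5 ⇒ F = (-10/9, 19/9)
3. D is the midpoint of ST ⇒ D = (1/2, 0)
2·[SDF] = 19/18, 2·[TDL] = -1/2
[SDF]:[TDL] = 19/18:-1/2 = -19/9

[SDF]:[TDL] = -19/9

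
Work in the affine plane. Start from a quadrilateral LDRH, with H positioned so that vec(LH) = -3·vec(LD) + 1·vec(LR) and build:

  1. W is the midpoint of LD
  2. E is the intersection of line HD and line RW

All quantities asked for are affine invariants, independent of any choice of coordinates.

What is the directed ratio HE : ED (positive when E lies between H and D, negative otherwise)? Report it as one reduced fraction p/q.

Choose coordinates L = (0, 0), D = (1, 0), R = (0, 1), H = (-3, 1).
1. W is the midpoint of LD ⇒ W = (1/2, 0)
2. E is the intersection of line HD and line RW ⇒ E = (3/7, 1/7)
E = H + t·(D−H) with t = 6/7, so HE:ED = t:(1−t) = 6/7:1/7

HE:ED = 6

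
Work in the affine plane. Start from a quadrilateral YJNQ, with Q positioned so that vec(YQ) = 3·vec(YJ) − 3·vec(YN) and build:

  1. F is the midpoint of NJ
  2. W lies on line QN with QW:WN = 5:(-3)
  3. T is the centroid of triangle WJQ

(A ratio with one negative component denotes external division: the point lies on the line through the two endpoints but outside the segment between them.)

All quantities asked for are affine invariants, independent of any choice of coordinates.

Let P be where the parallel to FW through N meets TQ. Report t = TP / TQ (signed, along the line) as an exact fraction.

Choose coordinates Y = (0, 0), J = (1, 0), N = (0, 1), Q = (3, -3).
1. F is the midpoint of NJ ⇒ F = (1/2, 1/2)
2. W lies on line QN with QW:WN = 5:(-3) ⇒ W = (-9/2, 7)
3. T is the centroid of triangle WJQ ⇒ T = (-1/6, 4/3)
through N parallel to FW: direction (-5, 13/2); meets TQ at P = (20/13, -1)
P = T + t·(Q−T) with t = 7/13

t = 7/13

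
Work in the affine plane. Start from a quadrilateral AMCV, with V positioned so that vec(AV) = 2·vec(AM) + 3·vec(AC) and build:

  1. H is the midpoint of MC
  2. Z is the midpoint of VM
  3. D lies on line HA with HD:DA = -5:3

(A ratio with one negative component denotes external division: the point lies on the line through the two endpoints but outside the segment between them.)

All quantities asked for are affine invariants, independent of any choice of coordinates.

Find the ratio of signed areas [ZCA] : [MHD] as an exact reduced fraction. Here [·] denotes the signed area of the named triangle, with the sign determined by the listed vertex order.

[ZCA]:[MHD] = 6/5

Set A = (0, 0), M = (1, 0), C = (0, 1), V = (2, 3); any affine frame gives the same invariant.
1. H is the midpoint of MC ⇒ H = (1/2, 1/2)
2. Z is the midpoint of VM ⇒ Z = (3/2, 3/2)
3. D lies on line HA with HD:DA = -5:3 ⇒ D = (-3/4, -3/4)
2·[ZCA] = 3/2, 2·[MHD] = 5/4
[ZCA]:[MHD] = 3/2:5/4 = 6/5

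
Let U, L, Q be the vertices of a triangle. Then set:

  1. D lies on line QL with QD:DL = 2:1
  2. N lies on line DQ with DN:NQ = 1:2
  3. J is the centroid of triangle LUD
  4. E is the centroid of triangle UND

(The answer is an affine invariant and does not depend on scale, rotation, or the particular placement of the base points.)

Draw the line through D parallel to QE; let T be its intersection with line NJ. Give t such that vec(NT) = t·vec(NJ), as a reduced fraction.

Choose coordinates U = (0, 0), L = (1, 0), Q = (0, 1).
1. D lies on line QL with QD:DL = 2:1 ⇒ D = (2/3, 1/3)
2. N lies on line DQ with DN:NQ = 1:2 ⇒ N = (4/9, 5/9)
3. J is the centroid of triangle LUD ⇒ J = (5/9, 1/9)
4. E is the centroid of triangle UND ⇒ E = (10/27, 8/27)
through D parallel to QE: direction (10/27, -19/27); meets NJ at T = (22/63, 59/63)
T = N + t·(J−N) with t = -6/7

t = -6/7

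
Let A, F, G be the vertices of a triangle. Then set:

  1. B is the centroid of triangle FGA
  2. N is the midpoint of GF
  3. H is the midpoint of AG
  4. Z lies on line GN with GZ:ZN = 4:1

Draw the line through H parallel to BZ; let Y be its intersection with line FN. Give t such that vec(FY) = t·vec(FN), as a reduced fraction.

Choose coordinates A = (0, 0), F = (1, 0), G = (0, 1).
1. B is the centroid of triangle FGA ⇒ B = (1/3, 1/3)
2. N is the midpoint of GF ⇒ N = (1/2, 1/2)
3. H is the midpoint of AG ⇒ H = (0, 1/2)
4. Z lies on line GN with GZ:ZN = 4:1 ⇒ Z = (2/5, 3/5)
through H parallel to BZ: direction (1/15, 4/15); meets FN at Y = (1/10, 9/10)
Y = F + t·(N−F) with t = 9/5

t = 9/5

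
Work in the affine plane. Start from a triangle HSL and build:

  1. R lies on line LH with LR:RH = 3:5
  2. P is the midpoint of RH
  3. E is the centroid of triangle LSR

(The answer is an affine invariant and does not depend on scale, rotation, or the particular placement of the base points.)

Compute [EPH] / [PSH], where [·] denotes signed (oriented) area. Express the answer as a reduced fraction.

Choose coordinates H = (0, 0), S = (1, 0), L = (0, 1).
1. R lies on line LH with LR:RH = 3:5 ⇒ R = (0, 5/8)
2. P is the midpoint of RH ⇒ P = (0, 5/16)
3. E is the centroid of triangle LSR ⇒ E = (1/3, 13/24)
2·[EPH] = 5/48, 2·[PSH] = -5/16
[EPH]:[PSH] = 5/48:-5/16 = -1/3

[EPH]:[PSH] = -1/3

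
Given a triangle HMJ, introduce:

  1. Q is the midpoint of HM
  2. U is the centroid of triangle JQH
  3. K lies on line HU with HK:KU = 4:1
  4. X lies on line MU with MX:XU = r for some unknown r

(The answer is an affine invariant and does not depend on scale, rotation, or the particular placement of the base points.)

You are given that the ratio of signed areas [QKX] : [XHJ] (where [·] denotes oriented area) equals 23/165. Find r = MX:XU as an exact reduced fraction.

r = 3/5

Choose coordinates H = (0, 0), M = (1, 0), J = (0, 1).
1. Q is the midpoint of HM ⇒ Q = (1/2, 0)
2. U is the centroid of triangle JQH ⇒ U = (1/6, 1/3)
3. K lies on line HU with HK:KU = 4:1 ⇒ K = (2/15, 4/15)
4. With MX:XU = r, write λ = r/(r+1) so X = M + λ·(U−M); X is affine-linear in λ
Every point depending on X is an affine combination of X and λ-independent points, so each such coordinate is linear in λ; the λ² term in each signed area is a multiple of (U−M)×(U−M) = 0, so 2·[QKX] and 2·[XHJ] are each linear in λ. Evaluating at λ=0 and λ=1:
  2·[QKX] = 1/10·λ − 2/15,   2·[XHJ] = 5/6·λ − 1
So [QKX]:[XHJ] = (1/10·λ − 2/15) / (5/6·λ − 1). Setting this equal to 23/165:
  1/10·λ − 2/15 = 23/165·(5/6·λ − 1)  ⇒  λ = 3/8
Then r = λ/(1−λ) = (3/8)/(5/8) = 3/5. Check: with r = 3/5, X = (11/16, 1/8) and [QKX]:[XHJ] = 23/165 as required.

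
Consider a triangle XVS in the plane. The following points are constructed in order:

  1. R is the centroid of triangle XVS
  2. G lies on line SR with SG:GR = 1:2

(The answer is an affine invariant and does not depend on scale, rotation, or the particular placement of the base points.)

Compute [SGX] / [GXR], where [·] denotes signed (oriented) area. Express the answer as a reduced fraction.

[SGX]:[GXR] = -1/2

Assign X = (0, 0), V = (1, 0), S = (0, 1) — the answer is frame-independent, so this choice is without loss of generality.
1. R is the centroid of triangle XVS ⇒ R = (1/3, 1/3)
2. G lies on line SR with SG:GR = 1:2 ⇒ G = (1/9, 7/9)
2·[SGX] = -1/9, 2·[GXR] = 2/9
[SGX]:[GXR] = -1/9:2/9 = -1/2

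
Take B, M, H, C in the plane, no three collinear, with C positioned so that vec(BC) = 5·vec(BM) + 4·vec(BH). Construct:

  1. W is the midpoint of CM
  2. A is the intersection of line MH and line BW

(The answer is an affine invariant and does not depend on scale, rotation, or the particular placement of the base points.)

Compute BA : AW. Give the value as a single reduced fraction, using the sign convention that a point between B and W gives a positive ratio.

BA:AW = 1/4

Assign B = (0, 0), M = (1, 0), H = (0, 1), C = (5, 4) — the answer is frame-independent, so this choice is without loss of generality.
1. W is the midpoint of CM ⇒ W = (3, 2)
2. A is the intersection of line MH and line BW ⇒ A = (3/5, 2/5)
A = B + t·(W−B) with t = 1/5, so BA:AW = t:(1−t) = 1/5:4/5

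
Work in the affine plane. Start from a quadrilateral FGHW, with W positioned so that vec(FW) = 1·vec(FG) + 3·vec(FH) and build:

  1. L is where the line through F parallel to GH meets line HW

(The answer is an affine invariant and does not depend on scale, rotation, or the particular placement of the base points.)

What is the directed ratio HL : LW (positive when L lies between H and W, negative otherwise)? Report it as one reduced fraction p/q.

HL:LW = -1/4

Work in coordinates with F = (0, 0), G = (1, 0), H = (0, 1), W = (1, 3).
1. L is where the line through F parallel to GH meets line HW ⇒ L = (-1/3, 1/3)
L = H + t·(W−H) with t = -1/3, so HL:LW = t:(1−t) = -1/3:4/3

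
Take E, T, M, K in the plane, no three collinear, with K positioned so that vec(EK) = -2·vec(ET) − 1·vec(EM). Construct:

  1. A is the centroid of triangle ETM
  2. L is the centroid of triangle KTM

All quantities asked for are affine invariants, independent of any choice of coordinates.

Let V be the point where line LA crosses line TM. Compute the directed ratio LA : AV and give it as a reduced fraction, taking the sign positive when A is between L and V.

LA:AV = 3

Work in coordinates with E = (0, 0), T = (1, 0), M = (0, 1), K = (-2, -1).
1. A is the centroid of triangle ETM ⇒ A = (1/3, 1/3)
2. L is the centroid of triangle KTM ⇒ L = (-1/3, 0)
line LA meets TM at V = (5/9, 4/9)
A = L + t·(V−L) with t = 3/4, so LA:AV = 3/4:1/4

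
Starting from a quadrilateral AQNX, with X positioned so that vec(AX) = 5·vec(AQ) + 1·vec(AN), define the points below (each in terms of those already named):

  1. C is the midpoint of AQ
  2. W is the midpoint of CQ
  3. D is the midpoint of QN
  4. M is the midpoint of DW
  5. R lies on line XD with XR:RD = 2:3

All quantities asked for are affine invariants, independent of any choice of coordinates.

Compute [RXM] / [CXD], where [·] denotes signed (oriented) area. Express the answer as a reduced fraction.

[RXM]:[CXD] = -19/90

Set A = (0, 0), Q = (1, 0), N = (0, 1), X = (5, 1); any affine frame gives the same invariant.
1. C is the midpoint of AQ ⇒ C = (1/2, 0)
2. W is the midpoint of CQ ⇒ W = (3/4, 0)
3. D is the midpoint of QN ⇒ D = (1/2, 1/2)
4. M is the midpoint of DW ⇒ M = (5/8, 1/4)
5. R lies on line XD with XR:RD = 2:3 ⇒ R = (16/5, 4/5)
2·[RXM] = -19/40, 2·[CXD] = 9/4
[RXM]:[CXD] = -19/40:9/4 = -19/90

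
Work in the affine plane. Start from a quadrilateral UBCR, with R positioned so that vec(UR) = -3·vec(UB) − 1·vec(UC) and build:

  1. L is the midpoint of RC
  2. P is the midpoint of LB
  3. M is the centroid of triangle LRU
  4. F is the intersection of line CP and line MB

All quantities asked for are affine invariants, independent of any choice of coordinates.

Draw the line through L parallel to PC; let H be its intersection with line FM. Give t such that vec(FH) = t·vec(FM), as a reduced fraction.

Assign U = (0, 0), B = (1, 0), C = (0, 1), R = (-3, -1) — the answer is frame-independent, so this choice is without loss of generality.
1. L is the midpoint of RC ⇒ L = (-3/2, 0)
2. P is the midpoint of LB ⇒ P = (-1/4, 0)
3. M is the centroid of triangle LRU ⇒ M = (-3/2, -1/3)
4. F is the intersection of line CP and line MB ⇒ F = (-17/58, -5/29)
through L parallel to PC: direction (1/4, 1); meets FM at H = (-46/29, -10/29)
H = F + t·(M−F) with t = 15/14

t = 15/14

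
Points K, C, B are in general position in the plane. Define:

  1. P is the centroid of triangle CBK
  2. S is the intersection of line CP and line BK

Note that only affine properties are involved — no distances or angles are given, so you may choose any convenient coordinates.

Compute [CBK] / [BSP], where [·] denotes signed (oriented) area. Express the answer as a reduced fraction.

[CBK]:[BSP] = 6

Choose coordinates K = (0, 0), C = (1, 0), B = (0, 1).
1. P is the centroid of triangle CBK ⇒ P = (1/3, 1/3)
2. S is the intersection of line CP and line BK ⇒ S = (0, 1/2)
2·[CBK] = 1, 2·[BSP] = 1/6
[CBK]:[BSP] = 1:1/6 = 6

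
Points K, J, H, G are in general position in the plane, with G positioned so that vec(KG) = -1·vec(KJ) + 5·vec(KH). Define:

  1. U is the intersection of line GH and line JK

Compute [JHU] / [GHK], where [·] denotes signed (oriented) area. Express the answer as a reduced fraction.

Work in coordinates with K = (0, 0), J = (1, 0), H = (0, 1), G = (-1, 5).
1. U is the intersection of line GH and line JK ⇒ U = (1/4, 0)
2·[JHU] = 3/4, 2·[GHK] = -1
[JHU]:[GHK] = 3/4:-1 = -3/4

[JHU]:[GHK] = -3/4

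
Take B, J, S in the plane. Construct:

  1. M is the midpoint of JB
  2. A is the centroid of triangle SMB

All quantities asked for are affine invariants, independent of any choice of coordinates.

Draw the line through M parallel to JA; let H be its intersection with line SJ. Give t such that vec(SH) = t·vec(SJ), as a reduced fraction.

Assign B = (0, 0), J = (1, 0), S = (0, 1) — the answer is frame-independent, so this choice is without loss of generality.
1. M is the midpoint of JB ⇒ M = (1/2, 0)
2. A is the centroid of triangle SMB ⇒ A = (1/6, 1/3)
through M parallel to JA: direction (-5/6, 1/3); meets SJ at H = (4/3, -1/3)
H = S + t·(J−S) with t = 4/3

t = 4/3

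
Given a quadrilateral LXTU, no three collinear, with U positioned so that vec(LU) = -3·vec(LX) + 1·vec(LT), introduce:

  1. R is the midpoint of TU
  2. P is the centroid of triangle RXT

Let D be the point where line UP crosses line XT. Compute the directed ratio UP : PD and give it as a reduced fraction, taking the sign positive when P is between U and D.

Set L = (0, 0), X = (1, 0), T = (0, 1), U = (-3, 1); any affine frame gives the same invariant.
1. R is the midpoint of TU ⇒ R = (-3/2, 1)
2. P is the centroid of triangle RXT ⇒ P = (-1/6, 2/3)
line UP meets XT at D = (2/5, 3/5)
P = U + t·(D−U) with t = 5/6, so UP:PD = 5/6:1/6

UP:PD = 5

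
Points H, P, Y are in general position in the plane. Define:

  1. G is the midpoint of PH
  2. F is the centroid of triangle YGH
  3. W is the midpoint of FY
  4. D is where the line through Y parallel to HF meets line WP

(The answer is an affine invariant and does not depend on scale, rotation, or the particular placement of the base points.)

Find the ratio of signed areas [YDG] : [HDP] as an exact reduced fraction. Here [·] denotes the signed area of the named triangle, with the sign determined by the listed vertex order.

[YDG]:[HDP] = -1/4

Set H = (0, 0), P = (1, 0), Y = (0, 1); any affine frame gives the same invariant.
1. G is the midpoint of PH ⇒ G = (1/2, 0)
2. F is the centroid of triangle YGH ⇒ F = (1/6, 1/3)
3. W is the midpoint of FY ⇒ W = (1/12, 2/3)
4. D is where the line through Y parallel to HF meets line WP ⇒ D = (-1/10, 4/5)
2·[YDG] = 1/5, 2·[HDP] = -4/5
[YDG]:[HDP] = 1/5:-4/5 = -1/4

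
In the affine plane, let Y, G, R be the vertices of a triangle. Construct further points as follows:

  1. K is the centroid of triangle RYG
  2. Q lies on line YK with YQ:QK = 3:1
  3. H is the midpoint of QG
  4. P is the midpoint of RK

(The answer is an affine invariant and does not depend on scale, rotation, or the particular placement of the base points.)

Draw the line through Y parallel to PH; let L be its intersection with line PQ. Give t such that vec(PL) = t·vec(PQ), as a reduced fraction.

t = 19/7

Choose coordinates Y = (0, 0), G = (1, 0), R = (0, 1).
1. K is the centroid of triangle RYG ⇒ K = (1/3, 1/3)
2. Q lies on line YK with YQ:QK = 3:1 ⇒ Q = (1/4, 1/4)
3. H is the midpoint of QG ⇒ H = (5/8, 1/8)
4. P is the midpoint of RK ⇒ P = (1/6, 2/3)
through Y parallel to PH: direction (11/24, -13/24); meets PQ at L = (11/28, -13/28)
L = P + t·(Q−P) with t = 19/7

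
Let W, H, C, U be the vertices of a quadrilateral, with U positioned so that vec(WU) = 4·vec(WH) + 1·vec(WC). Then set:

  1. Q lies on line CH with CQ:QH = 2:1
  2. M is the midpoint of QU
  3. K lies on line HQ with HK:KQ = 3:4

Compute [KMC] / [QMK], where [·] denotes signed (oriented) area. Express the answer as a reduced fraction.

[KMC]:[QMK] = -9/2

Assign W = (0, 0), H = (1, 0), C = (0, 1), U = (4, 1) — the answer is frame-independent, so this choice is without loss of generality.
1. Q lies on line CH with CQ:QH = 2:1 ⇒ Q = (2/3, 1/3)
2. M is the midpoint of QU ⇒ M = (7/3, 2/3)
3. K lies on line HQ with HK:KQ = 3:4 ⇒ K = (6/7, 1/7)
2·[KMC] = 12/7, 2·[QMK] = -8/21
[KMC]:[QMK] = 12/7:-8/21 = -9/2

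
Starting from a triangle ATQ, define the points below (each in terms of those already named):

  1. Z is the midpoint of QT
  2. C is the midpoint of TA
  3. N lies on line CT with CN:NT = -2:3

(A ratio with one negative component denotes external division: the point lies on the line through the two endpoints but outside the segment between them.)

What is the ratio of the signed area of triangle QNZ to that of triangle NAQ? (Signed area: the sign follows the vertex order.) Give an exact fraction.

[QNZ]:[NAQ] = 3/2

Assign A = (0, 0), T = (1, 0), Q = (0, 1) — the answer is frame-independent, so this choice is without loss of generality.
1. Z is the midpoint of QT ⇒ Z = (1/2, 1/2)
2. C is the midpoint of TA ⇒ C = (1/2, 0)
3. N lies on line CT with CN:NT = -2:3 ⇒ N = (-1/2, 0)
2·[QNZ] = 3/4, 2·[NAQ] = 1/2
[QNZ]:[NAQ] = 3/4:1/2 = 3/2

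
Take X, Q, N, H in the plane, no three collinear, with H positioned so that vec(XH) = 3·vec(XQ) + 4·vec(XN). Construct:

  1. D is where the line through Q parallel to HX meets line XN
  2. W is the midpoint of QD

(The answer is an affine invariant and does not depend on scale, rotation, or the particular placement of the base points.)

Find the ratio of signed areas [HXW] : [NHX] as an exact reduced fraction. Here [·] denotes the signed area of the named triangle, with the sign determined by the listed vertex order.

[HXW]:[NHX] = -4/3

Work in coordinates with X = (0, 0), Q = (1, 0), N = (0, 1), H = (3, 4).
1. D is where the line through Q parallel to HX meets line XN ⇒ D = (0, -4/3)
2. W is the midpoint of QD ⇒ W = (1/2, -2/3)
2·[HXW] = 4, 2·[NHX] = -3
[HXW]:[NHX] = 4:-3 = -4/3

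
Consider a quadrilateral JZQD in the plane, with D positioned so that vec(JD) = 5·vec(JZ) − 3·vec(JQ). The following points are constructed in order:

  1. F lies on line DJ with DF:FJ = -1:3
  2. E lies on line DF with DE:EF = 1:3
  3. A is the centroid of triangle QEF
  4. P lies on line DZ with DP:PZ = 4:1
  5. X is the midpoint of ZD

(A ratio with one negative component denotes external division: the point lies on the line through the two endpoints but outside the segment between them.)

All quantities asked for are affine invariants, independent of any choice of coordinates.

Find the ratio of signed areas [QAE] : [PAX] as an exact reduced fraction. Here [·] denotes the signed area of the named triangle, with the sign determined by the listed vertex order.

Work in coordinates with J = (0, 0), Z = (1, 0), Q = (0, 1), D = (5, -3).
1. F lies on line DJ with DF:FJ = -1:3 ⇒ F = (15/2, -9/2)
2. E lies on line DF with DE:EF = 1:3 ⇒ E = (45/8, -27/8)
3. A is the centroid of triangle QEF ⇒ A = (35/8, -55/24)
4. P lies on line DZ with DP:PZ = 4:1 ⇒ P = (9/5, -3/5)
5. X is the midpoint of ZD ⇒ X = (3, -3/2)
2·[QAE] = -5/8, 2·[PAX] = -23/80
[QAE]:[PAX] = -5/8:-23/80 = 50/23

[QAE]:[PAX] = 50/23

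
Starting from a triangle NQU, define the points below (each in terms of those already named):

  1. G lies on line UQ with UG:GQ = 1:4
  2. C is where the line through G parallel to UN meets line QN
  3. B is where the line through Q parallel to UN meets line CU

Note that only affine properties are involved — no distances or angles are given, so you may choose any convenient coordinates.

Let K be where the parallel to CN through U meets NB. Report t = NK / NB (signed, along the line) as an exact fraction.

t = -1/4

Set N = (0, 0), Q = (1, 0), U = (0, 1); any affine frame gives the same invariant.
1. G lies on line UQ with UG:GQ = 1:4 ⇒ G = (1/5, 4/5)
2. C is where the line through G parallel to UN meets line QN ⇒ C = (1/5, 0)
3. B is where the line through Q parallel to UN meets line CU ⇒ B = (1, -4)
through U parallel to CN: direction (-1/5, 0); meets NB at K = (-1/4, 1)
K = N + t·(B−N) with t = -1/4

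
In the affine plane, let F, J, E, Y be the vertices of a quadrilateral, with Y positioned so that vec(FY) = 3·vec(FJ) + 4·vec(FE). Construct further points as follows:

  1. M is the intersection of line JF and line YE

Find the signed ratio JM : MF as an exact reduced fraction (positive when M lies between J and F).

Work in coordinates with F = (0, 0), J = (1, 0), E = (0, 1), Y = (3, 4).
1. M is the intersection of line JF and line YE ⇒ M = (-1, 0)
M = J + t·(F−J) with t = 2, so JM:MF = t:(1−t) = 2:-1

JM:MF = -2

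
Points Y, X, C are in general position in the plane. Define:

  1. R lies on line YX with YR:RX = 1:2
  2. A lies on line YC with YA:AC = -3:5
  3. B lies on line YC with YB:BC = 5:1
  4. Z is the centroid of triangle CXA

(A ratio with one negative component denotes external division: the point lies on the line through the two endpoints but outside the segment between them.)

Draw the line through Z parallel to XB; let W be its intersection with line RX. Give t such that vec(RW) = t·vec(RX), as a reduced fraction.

Assign Y = (0, 0), X = (1, 0), C = (0, 1) — the answer is frame-independent, so this choice is without loss of generality.
1. R lies on line YX with YR:RX = 1:2 ⇒ R = (1/3, 0)
2. A lies on line YC with YA:AC = -3:5 ⇒ A = (0, -3/2)
3. B lies on line YC with YB:BC = 5:1 ⇒ B = (0, 5/6)
4. Z is the centroid of triangle CXA ⇒ Z = (1/3, -1/6)
through Z parallel to XB: direction (-1, 5/6); meets RX at W = (2/15, 0)
W = R + t·(X−R) with t = -3/10

t = -3/10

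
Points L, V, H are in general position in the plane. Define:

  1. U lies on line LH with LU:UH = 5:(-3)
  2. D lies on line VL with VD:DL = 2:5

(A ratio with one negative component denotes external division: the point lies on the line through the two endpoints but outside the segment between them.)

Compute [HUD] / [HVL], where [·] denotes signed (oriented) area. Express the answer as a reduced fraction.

[HUD]:[HVL] = 15/14

Set L = (0, 0), V = (1, 0), H = (0, 1); any affine frame gives the same invariant.
1. U lies on line LH with LU:UH = 5:(-3) ⇒ U = (0, 5/2)
2. D lies on line VL with VD:DL = 2:5 ⇒ D = (5/7, 0)
2·[HUD] = -15/14, 2·[HVL] = -1
[HUD]:[HVL] = -15/14:-1 = 15/14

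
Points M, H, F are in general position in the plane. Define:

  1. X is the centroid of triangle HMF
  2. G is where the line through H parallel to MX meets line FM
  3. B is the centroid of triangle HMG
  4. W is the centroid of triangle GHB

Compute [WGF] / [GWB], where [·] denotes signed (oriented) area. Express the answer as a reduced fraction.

[WGF]:[GWB] = -8

Assign M = (0, 0), H = (1, 0), F = (0, 1) — the answer is frame-independent, so this choice is without loss of generality.
1. X is the centroid of triangle HMF ⇒ X = (1/3, 1/3)
2. G is where the line through H parallel to MX meets line FM ⇒ G = (0, -1)
3. B is the centroid of triangle HMG ⇒ B = (1/3, -1/3)
4. W is the centroid of triangle GHB ⇒ W = (4/9, -4/9)
2·[WGF] = -8/9, 2·[GWB] = 1/9
[WGF]:[GWB] = -8/9:1/9 = -8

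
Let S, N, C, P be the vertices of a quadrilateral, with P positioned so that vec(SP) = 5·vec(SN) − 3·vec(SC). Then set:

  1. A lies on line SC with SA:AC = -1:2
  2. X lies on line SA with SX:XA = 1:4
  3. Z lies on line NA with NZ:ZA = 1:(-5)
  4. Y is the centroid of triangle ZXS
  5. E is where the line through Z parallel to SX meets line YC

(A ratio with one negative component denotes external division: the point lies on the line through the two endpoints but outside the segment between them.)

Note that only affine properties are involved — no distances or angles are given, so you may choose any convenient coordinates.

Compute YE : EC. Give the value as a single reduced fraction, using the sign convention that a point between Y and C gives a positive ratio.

YE:EC = -2/3

Work in coordinates with S = (0, 0), N = (1, 0), C = (0, 1), P = (5, -3).
1. A lies on line SC with SA:AC = -1:2 ⇒ A = (0, -1)
2. X lies on line SA with SX:XA = 1:4 ⇒ X = (0, -1/5)
3. Z lies on line NA with NZ:ZA = 1:(-5) ⇒ Z = (5/4, 1/4)
4. Y is the centroid of triangle ZXS ⇒ Y = (5/12, 1/60)
5. E is where the line through Z parallel to SX meets line YC ⇒ E = (5/4, -39/20)
E = Y + t·(C−Y) with t = -2, so YE:EC = t:(1−t) = -2:3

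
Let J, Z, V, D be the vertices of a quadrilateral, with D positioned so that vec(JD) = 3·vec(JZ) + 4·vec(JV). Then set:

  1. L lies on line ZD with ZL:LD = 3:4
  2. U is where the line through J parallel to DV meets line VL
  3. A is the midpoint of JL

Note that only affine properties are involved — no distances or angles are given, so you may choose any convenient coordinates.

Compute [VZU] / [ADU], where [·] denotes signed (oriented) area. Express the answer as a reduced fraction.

Choose coordinates J = (0, 0), Z = (1, 0), V = (0, 1), D = (3, 4).
1. L lies on line ZD with ZL:LD = 3:4 ⇒ L = (13/7, 12/7)
2. U is where the line through J parallel to DV meets line VL ⇒ U = (13/8, 13/8)
3. A is the midpoint of JL ⇒ A = (13/14, 6/7)
2·[VZU] = 9/4, 2·[ADU] = -67/112
[VZU]:[ADU] = 9/4:-67/112 = -252/67

[VZU]:[ADU] = -252/67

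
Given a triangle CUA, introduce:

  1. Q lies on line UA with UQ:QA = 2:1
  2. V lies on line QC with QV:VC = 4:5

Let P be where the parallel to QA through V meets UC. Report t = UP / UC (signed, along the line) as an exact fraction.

t = 4/9

Set C = (0, 0), U = (1, 0), A = (0, 1); any affine frame gives the same invariant.
1. Q lies on line UA with UQ:QA = 2:1 ⇒ Q = (1/3, 2/3)
2. V lies on line QC with QV:VC = 4:5 ⇒ V = (5/27, 10/27)
through V parallel to QA: direction (-1/3, 1/3); meets UC at P = (5/9, 0)
P = U + t·(C−U) with t = 4/9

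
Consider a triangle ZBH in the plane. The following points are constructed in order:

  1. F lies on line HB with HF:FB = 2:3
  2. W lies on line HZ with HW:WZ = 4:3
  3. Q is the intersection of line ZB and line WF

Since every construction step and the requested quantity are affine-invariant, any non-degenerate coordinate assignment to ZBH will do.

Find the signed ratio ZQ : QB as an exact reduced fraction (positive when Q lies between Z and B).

ZQ:QB = -1/2

Set Z = (0, 0), B = (1, 0), H = (0, 1); any affine frame gives the same invariant.
1. F lies on line HB with HF:FB = 2:3 ⇒ F = (2/5, 3/5)
2. W lies on line HZ with HW:WZ = 4:3 ⇒ W = (0, 3/7)
3. Q is the intersection of line ZB and line WF ⇒ Q = (-1, 0)
Q = Z + t·(B−Z) with t = -1, so ZQ:QB = t:(1−t) = -1:2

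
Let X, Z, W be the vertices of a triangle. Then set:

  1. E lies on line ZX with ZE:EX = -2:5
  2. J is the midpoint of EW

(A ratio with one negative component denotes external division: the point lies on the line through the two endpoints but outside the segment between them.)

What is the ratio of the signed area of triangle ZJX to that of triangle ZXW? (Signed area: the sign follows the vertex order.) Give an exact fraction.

[ZJX]:[ZXW] = -1/2

Assign X = (0, 0), Z = (1, 0), W = (0, 1) — the answer is frame-independent, so this choice is without loss of generality.
1. E lies on line ZX with ZE:EX = -2:5 ⇒ E = (5/3, 0)
2. J is the midpoint of EW ⇒ J = (5/6, 1/2)
2·[ZJX] = 1/2, 2·[ZXW] = -1
[ZJX]:[ZXW] = 1/2:-1 = -1/2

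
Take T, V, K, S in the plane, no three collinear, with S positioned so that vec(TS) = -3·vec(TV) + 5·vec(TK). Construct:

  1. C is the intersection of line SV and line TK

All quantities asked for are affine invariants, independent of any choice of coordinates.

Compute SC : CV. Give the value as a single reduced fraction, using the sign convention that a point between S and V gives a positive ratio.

Work in coordinates with T = (0, 0), V = (1, 0), K = (0, 1), S = (-3, 5).
1. C is the intersection of line SV and line TK ⇒ C = (0, 5/4)
C = S + t·(V−S) with t = 3/4, so SC:CV = t:(1−t) = 3/4:1/4

SC:CV = 3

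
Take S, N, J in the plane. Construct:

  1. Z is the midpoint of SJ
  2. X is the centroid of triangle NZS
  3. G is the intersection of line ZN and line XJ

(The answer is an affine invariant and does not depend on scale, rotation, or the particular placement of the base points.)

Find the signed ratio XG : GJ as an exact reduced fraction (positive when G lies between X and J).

XG:GJ = 1/3

Choose coordinates S = (0, 0), N = (1, 0), J = (0, 1).
1. Z is the midpoint of SJ ⇒ Z = (0, 1/2)
2. X is the centroid of triangle NZS ⇒ X = (1/3, 1/6)
3. G is the intersection of line ZN and line XJ ⇒ G = (1/4, 3/8)
G = X + t·(J−X) with t = 1/4, so XG:GJ = t:(1−t) = 1/4:3/4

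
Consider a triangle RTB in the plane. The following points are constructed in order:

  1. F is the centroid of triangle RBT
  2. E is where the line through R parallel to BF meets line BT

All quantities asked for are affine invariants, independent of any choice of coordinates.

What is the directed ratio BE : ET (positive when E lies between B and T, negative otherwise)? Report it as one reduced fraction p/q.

BE:ET = -1/2

Set R = (0, 0), T = (1, 0), B = (0, 1); any affine frame gives the same invariant.
1. F is the centroid of triangle RBT ⇒ F = (1/3, 1/3)
2. E is where the line through R parallel to BF meets line BT ⇒ E = (-1, 2)
E = B + t·(T−B) with t = -1, so BE:ET = t:(1−t) = -1:2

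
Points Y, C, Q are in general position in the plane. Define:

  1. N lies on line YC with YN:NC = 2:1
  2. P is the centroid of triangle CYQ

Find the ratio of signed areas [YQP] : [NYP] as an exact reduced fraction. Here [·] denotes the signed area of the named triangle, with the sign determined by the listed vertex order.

[YQP]:[NYP] = 3/2

Choose coordinates Y = (0, 0), C = (1, 0), Q = (0, 1).
1. N lies on line YC with YN:NC = 2:1 ⇒ N = (2/3, 0)
2. P is the centroid of triangle CYQ ⇒ P = (1/3, 1/3)
2·[YQP] = -1/3, 2·[NYP] = -2/9
[YQP]:[NYP] = -1/3:-2/9 = 3/2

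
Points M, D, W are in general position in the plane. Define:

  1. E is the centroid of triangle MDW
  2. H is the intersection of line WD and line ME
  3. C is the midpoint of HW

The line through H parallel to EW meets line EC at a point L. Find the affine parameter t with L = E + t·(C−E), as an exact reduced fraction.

Assign M = (0, 0), D = (1, 0), W = (0, 1) — the answer is frame-independent, so this choice is without loss of generality.
1. E is the centroid of triangle MDW ⇒ E = (1/3, 1/3)
2. H is the intersection of line WD and line ME ⇒ H = (1/2, 1/2)
3. C is the midpoint of HW ⇒ C = (1/4, 3/4)
through H parallel to EW: direction (-1/3, 2/3); meets EC at L = (1/6, 7/6)
L = E + t·(C−E) with t = 2

t = 2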